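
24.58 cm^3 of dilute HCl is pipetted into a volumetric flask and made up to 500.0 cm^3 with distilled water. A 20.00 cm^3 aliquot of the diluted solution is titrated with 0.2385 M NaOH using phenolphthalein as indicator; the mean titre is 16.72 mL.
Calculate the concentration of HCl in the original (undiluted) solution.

4.056 M

HCl + NaOH → NaCl + H2O
n(NaOH) = 0.01672 × 0.2385 = 3.988 × 10^-3 mol
n(HCl) in the aliquot = 3.988 × 10^-3 mol (1:1 ratio)
[HCl]_dilute = 3.988 × 10^-3 / 0.02000 = 0.1994 mol/L
Dilution factor = 500.0 / 24.58 = 20.34
[HCl]_stock = 0.1994 × 20.34 = 4.056 mol/L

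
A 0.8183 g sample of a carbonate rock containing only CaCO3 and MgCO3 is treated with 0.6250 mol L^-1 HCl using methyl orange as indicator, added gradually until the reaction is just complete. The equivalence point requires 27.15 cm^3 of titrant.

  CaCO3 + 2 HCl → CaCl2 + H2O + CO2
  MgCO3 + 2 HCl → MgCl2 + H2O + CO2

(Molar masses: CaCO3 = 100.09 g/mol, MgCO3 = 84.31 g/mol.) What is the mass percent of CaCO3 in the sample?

79.82 %

n(HCl) = 0.02715 × 0.6250 = 0.01697 mol
Let x = n(CaCO3), y = n(MgCO3).
Titrant: 2x + 2y = 0.01697;  mass: 100.09x + 84.31y = 0.8183
Solving, x = 6.526 × 10^-3 mol, y = 1.958 × 10^-3 mol
mass of CaCO3 = 6.526 × 10^-3 × 100.09 = 0.6532 g
% CaCO3 = 0.6532 / 0.8183 × 100 = 79.82 %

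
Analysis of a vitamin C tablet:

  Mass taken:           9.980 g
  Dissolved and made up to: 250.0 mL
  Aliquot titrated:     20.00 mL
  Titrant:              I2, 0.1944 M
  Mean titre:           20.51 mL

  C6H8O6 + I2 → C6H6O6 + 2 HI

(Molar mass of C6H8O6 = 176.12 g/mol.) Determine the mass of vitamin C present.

8.778 g

n(I2) per titration = 0.02051 × 0.1944 = 3.987 × 10^-3 mol
n(C6H8O6) in each aliquot = 3.987 × 10^-3 mol (1:1 ratio)
n(C6H8O6) in the whole flask = 3.987 × 10^-3 × 250.0/20.00 = 0.04984 mol
mass of C6H8O6 = 0.04984 × 176.12 = 8.778 g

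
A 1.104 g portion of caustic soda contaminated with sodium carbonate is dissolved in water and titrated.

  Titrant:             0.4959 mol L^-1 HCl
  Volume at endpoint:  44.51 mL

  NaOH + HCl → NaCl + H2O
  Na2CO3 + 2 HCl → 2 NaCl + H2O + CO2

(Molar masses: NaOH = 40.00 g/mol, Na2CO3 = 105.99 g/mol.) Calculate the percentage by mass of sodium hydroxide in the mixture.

18.33 %

n(HCl) = 0.04451 × 0.4959 = 0.02207 mol
Let x = n(NaOH), y = n(Na2CO3).
Titrant: 1x + 2y = 0.02207;  mass: 40.00x + 105.99y = 1.104
Solving, x = 5.058 × 10^-3 mol, y = 8.507 × 10^-3 mol
mass of NaOH = 5.058 × 10^-3 × 40.00 = 0.2023 g
% NaOH = 0.2023 / 1.104 × 100 = 18.33 %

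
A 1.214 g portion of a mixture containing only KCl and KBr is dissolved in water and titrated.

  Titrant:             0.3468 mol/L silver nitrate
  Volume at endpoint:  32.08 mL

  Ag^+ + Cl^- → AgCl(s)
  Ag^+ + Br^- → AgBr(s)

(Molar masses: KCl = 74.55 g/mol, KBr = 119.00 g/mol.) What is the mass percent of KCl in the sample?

n(AgNO3) = 0.03208 × 0.3468 = 0.01113 mol
Let x = n(KCl), y = n(KBr).
Titrant: 1x + 1y = 0.01113;  mass: 74.55x + 119.00y = 1.214
Solving, x = 2.473 × 10^-3 mol, y = 8.653 × 10^-3 mol
mass of KCl = 2.473 × 10^-3 × 74.55 = 0.1843 g
% KCl = 0.1843 / 1.214 × 100 = 15.19 %

15.19 %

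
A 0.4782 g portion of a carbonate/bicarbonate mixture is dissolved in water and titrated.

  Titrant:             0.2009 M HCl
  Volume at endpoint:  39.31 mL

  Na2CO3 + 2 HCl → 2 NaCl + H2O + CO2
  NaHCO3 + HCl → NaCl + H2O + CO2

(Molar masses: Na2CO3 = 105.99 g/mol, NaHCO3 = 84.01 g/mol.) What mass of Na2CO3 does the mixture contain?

n(HCl) = 0.03931 × 0.2009 = 7.897 × 10^-3 mol
Let x = n(Na2CO3), y = n(NaHCO3).
Titrant: 2x + 1y = 7.897 × 10^-3;  mass: 105.99x + 84.01y = 0.4782
Solving, x = 2.987 × 10^-3 mol, y = 1.924 × 10^-3 mol
mass of Na2CO3 = 2.987 × 10^-3 × 105.99 = 0.3165 g

0.3165 g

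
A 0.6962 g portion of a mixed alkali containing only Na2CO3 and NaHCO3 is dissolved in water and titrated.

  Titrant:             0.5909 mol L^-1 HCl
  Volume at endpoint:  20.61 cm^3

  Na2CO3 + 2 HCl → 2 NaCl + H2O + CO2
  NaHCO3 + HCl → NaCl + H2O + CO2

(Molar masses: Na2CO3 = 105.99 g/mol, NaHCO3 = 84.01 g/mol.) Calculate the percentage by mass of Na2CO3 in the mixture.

n(HCl) = 0.02061 × 0.5909 = 0.01218 mol
Let x = n(Na2CO3), y = n(NaHCO3).
Titrant: 2x + 1y = 0.01218;  mass: 105.99x + 84.01y = 0.6962
Solving, x = 5.270 × 10^-3 mol, y = 1.638 × 10^-3 mol
mass of Na2CO3 = 5.270 × 10^-3 × 105.99 = 0.5586 g
% Na2CO3 = 0.5586 / 0.6962 × 100 = 80.23 %

80.23 %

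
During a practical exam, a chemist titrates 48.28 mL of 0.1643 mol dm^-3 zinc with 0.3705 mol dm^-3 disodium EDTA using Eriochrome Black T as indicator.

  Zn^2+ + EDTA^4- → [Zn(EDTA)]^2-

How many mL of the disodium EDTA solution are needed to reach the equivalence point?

21.41 mL

n(Zn2+) = 0.04828 L × 0.1643 mol/L = 7.932 × 10^-3 mol
n(EDTA) = 7.932 × 10^-3 mol (1:1 stoichiometry)
V(EDTA) = 7.932 × 10^-3 mol / 0.3705 mol/L = 0.02141 L = 21.41 mL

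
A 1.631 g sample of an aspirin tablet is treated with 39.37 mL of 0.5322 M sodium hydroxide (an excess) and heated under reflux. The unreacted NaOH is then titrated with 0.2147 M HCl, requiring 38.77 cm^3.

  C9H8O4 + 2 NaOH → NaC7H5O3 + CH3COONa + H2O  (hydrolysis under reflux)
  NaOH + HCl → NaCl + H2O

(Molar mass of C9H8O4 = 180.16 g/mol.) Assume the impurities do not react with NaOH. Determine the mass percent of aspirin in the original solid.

n(NaOH) added = 0.03937 × 0.5322 = 0.02095 mol
n(HCl) used in back-titration = 0.03877 × 0.2147 = 8.324 × 10^-3 mol
n(NaOH) left over = 8.324 × 10^-3 mol (1:1 ratio)
n(NaOH) consumed by analyte = 0.02095 − 8.324 × 10^-3 = 0.01263 mol
From the 1:2 ratio, n(C9H8O4) = 1/2 × 0.01263 = 6.314 × 10^-3 mol
mass of C9H8O4 = 6.314 × 10^-3 × 180.16 = 1.138 g
% C9H8O4 = 1.138 / 1.631 × 100 = 69.75 %

69.75 %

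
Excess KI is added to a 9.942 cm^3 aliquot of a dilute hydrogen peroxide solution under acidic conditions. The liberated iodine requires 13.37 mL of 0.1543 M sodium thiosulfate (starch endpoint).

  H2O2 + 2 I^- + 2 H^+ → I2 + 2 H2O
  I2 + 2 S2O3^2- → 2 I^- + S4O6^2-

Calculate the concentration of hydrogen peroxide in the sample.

n(S2O3^2-) = 0.01337 × 0.1543 = 2.063 × 10^-3 mol
n(I2) = n(S2O3^2-)/2 = 1.031 × 10^-3 mol
n(H2O2) in the aliquot = 1.031 × 10^-3 mol (1:1 ratio)
[H2O2] = 1.031 × 10^-3 / 0.009942 = 0.1038 mol/L

0.1038 M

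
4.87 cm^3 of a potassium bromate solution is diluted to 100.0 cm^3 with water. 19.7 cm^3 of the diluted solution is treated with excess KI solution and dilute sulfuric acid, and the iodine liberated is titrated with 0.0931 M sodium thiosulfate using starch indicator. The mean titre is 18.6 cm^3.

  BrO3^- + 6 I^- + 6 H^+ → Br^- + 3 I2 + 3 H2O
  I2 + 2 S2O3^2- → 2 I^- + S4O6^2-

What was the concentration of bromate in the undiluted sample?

n(S2O3^2-) = 0.0186 × 0.0931 = 1.73 × 10^-3 mol
n(I2) = n(S2O3^2-)/2 = 8.66 × 10^-4 mol
From the 1:3 ratio, n(BrO3^-) in the aliquot = 1/3 × 8.66 × 10^-4 = 2.89 × 10^-4 mol
[BrO3^-]_dilute = 2.89 × 10^-4 / 0.0197 = 0.0147 mol/L
[BrO3^-]_original = 0.0147 × 100.0/4.87 = 0.301 mol/L

0.301 M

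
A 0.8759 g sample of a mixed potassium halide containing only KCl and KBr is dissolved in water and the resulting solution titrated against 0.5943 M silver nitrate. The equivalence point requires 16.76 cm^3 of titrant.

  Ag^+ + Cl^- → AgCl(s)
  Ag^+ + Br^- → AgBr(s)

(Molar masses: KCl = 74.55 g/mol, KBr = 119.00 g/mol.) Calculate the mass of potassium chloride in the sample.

0.5189 g

n(AgNO3) = 0.01676 × 0.5943 = 9.960 × 10^-3 mol
Let x = n(KCl), y = n(KBr).
Titrant: 1x + 1y = 9.960 × 10^-3;  mass: 74.55x + 119.00y = 0.8759
Solving, x = 6.961 × 10^-3 mol, y = 3.000 × 10^-3 mol
mass of KCl = 6.961 × 10^-3 × 74.55 = 0.5189 g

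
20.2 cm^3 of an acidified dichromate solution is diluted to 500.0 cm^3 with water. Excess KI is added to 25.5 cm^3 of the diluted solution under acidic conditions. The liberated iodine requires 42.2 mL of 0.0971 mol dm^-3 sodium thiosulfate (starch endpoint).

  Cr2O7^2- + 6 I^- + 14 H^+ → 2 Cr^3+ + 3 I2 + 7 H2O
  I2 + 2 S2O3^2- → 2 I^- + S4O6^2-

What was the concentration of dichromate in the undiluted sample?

n(S2O3^2-) = 0.0422 × 0.0971 = 4.10 × 10^-3 mol
n(I2) = n(S2O3^2-)/2 = 2.05 × 10^-3 mol
From the 1:3 ratio, n(Cr2O7^2-) in the aliquot = 1/3 × 2.05 × 10^-3 = 6.83 × 10^-4 mol
[Cr2O7^2-]_dilute = 6.83 × 10^-4 / 0.0255 = 0.0268 mol/L
[Cr2O7^2-]_original = 0.0268 × 500.0/20.2 = 0.663 mol/L

0.663 mol/L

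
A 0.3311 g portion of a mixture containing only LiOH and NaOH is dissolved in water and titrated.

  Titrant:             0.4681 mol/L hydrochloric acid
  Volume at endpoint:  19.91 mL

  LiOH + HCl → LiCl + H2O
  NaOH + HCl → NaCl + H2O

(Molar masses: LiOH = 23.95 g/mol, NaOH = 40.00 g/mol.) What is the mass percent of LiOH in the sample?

18.79 %

n(HCl) = 0.01991 × 0.4681 = 9.320 × 10^-3 mol
Let x = n(LiOH), y = n(NaOH).
Titrant: 1x + 1y = 9.320 × 10^-3;  mass: 23.95x + 40.00y = 0.3311
Solving, x = 2.598 × 10^-3 mol, y = 6.722 × 10^-3 mol
mass of LiOH = 2.598 × 10^-3 × 23.95 = 0.06222 g
% LiOH = 0.06222 / 0.3311 × 100 = 18.79 %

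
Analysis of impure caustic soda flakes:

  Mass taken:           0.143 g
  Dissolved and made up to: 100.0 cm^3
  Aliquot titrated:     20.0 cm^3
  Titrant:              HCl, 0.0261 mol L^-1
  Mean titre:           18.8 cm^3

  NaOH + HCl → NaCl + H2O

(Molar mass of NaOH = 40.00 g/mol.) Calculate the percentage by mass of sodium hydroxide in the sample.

n(HCl) per titration = 0.0188 × 0.0261 = 4.91 × 10^-4 mol
n(NaOH) in each aliquot = 4.91 × 10^-4 mol (1:1 ratio)
n(NaOH) in the whole flask = 4.91 × 10^-4 × 100.0/20.0 = 2.45 × 10^-3 mol
mass of NaOH = 2.45 × 10^-3 × 40.00 = 0.0981 g
% NaOH = 0.0981 / 0.143 × 100 = 68.6 %

68.6 %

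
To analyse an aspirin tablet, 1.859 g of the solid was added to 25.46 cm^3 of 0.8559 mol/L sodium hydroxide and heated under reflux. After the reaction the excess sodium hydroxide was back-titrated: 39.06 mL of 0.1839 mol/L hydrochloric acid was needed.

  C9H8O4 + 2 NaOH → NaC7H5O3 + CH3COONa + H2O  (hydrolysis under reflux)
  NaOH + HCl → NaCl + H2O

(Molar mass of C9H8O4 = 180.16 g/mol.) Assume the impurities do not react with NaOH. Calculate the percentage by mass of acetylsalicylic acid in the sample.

70.79 %

n(NaOH) added = 0.02546 × 0.8559 = 0.02179 mol
n(HCl) used in back-titration = 0.03906 × 0.1839 = 7.183 × 10^-3 mol
n(NaOH) left over = 7.183 × 10^-3 mol (1:1 ratio)
n(NaOH) consumed by analyte = 0.02179 − 7.183 × 10^-3 = 0.01461 mol
From the 1:2 ratio, n(C9H8O4) = 1/2 × 0.01461 = 7.304 × 10^-3 mol
mass of C9H8O4 = 7.304 × 10^-3 × 180.16 = 1.316 g
% C9H8O4 = 1.316 / 1.859 × 100 = 70.79 %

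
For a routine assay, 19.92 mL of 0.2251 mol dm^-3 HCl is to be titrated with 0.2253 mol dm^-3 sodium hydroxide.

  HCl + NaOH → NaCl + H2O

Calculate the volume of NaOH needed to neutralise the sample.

19.90 mL

n(HCl) = 0.01992 L × 0.2251 mol/L = 4.484 × 10^-3 mol
n(NaOH) = 4.484 × 10^-3 mol (1:1 stoichiometry)
V(NaOH) = 4.484 × 10^-3 mol / 0.2253 mol/L = 0.01990 L = 19.90 mL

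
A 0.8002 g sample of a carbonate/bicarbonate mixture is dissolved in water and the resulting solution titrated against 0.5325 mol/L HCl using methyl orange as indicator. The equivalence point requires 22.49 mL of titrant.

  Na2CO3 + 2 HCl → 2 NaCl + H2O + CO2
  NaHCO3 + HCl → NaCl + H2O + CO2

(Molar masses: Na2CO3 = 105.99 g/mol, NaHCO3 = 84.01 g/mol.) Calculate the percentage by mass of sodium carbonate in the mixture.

43.97 %

n(HCl) = 0.02249 × 0.5325 = 0.01198 mol
Let x = n(Na2CO3), y = n(NaHCO3).
Titrant: 2x + 1y = 0.01198;  mass: 105.99x + 84.01y = 0.8002
Solving, x = 3.319 × 10^-3 mol, y = 5.337 × 10^-3 mol
mass of Na2CO3 = 3.319 × 10^-3 × 105.99 = 0.3518 g
% Na2CO3 = 0.3518 / 0.8002 × 100 = 43.97 %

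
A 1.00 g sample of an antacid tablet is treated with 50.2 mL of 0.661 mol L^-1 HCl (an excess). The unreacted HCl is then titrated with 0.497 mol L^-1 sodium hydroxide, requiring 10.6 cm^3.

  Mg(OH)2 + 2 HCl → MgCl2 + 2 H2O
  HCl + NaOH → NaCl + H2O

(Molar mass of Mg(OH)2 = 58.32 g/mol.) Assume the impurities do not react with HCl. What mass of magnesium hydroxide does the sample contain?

n(HCl) added = 0.0502 × 0.661 = 0.0332 mol
n(NaOH) used in back-titration = 0.0106 × 0.497 = 5.27 × 10^-3 mol
n(HCl) left over = 5.27 × 10^-3 mol (1:1 ratio)
n(HCl) consumed by analyte = 0.0332 − 5.27 × 10^-3 = 0.0279 mol
From the 1:2 ratio, n(Mg(OH)2) = 1/2 × 0.0279 = 0.0140 mol
mass of Mg(OH)2 = 0.0140 × 58.32 = 0.814 g

0.814 g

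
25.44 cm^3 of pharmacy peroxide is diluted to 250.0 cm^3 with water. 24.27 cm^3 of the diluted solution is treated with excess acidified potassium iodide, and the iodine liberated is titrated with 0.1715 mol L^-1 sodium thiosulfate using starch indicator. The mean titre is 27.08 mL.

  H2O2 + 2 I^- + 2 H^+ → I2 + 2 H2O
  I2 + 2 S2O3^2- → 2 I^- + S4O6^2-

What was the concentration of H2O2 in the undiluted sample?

0.9402 mol/L

n(S2O3^2-) = 0.02708 × 0.1715 = 4.644 × 10^-3 mol
n(I2) = n(S2O3^2-)/2 = 2.322 × 10^-3 mol
n(H2O2) in the aliquot = 2.322 × 10^-3 mol (1:1 ratio)
[H2O2]_dilute = 2.322 × 10^-3 / 0.02427 = 0.09568 mol/L
[H2O2]_original = 0.09568 × 250.0/25.44 = 0.9402 mol/L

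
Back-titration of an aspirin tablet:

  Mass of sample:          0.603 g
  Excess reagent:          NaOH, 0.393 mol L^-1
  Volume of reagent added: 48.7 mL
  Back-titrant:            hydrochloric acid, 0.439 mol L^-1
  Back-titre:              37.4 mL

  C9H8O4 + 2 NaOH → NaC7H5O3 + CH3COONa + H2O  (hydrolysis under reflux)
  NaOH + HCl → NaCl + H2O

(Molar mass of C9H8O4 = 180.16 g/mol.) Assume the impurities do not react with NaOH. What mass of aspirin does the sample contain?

n(NaOH) added = 0.0487 × 0.393 = 0.0191 mol
n(HCl) used in back-titration = 0.0374 × 0.439 = 0.0164 mol
n(NaOH) left over = 0.0164 mol (1:1 ratio)
n(NaOH) consumed by analyte = 0.0191 − 0.0164 = 2.72 × 10^-3 mol
From the 1:2 ratio, n(C9H8O4) = 1/2 × 2.72 × 10^-3 = 1.36 × 10^-3 mol
mass of C9H8O4 = 1.36 × 10^-3 × 180.16 = 0.245 g

0.245 g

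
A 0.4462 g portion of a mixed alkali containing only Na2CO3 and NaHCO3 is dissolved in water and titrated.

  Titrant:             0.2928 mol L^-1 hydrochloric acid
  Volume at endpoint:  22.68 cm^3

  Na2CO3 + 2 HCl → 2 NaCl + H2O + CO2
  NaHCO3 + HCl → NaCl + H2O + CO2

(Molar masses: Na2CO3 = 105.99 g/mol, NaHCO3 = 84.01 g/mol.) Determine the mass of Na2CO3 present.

0.1908 g

n(HCl) = 0.02268 × 0.2928 = 6.641 × 10^-3 mol
Let x = n(Na2CO3), y = n(NaHCO3).
Titrant: 2x + 1y = 6.641 × 10^-3;  mass: 105.99x + 84.01y = 0.4462
Solving, x = 1.801 × 10^-3 mol, y = 3.040 × 10^-3 mol
mass of Na2CO3 = 1.801 × 10^-3 × 105.99 = 0.1908 g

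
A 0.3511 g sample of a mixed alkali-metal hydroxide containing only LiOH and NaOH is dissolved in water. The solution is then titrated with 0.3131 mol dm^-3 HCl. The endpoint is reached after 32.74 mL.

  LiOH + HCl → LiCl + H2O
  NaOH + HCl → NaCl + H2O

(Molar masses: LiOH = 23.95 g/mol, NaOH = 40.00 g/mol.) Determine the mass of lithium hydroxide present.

0.08794 g

n(HCl) = 0.03274 × 0.3131 = 0.01025 mol
Let x = n(LiOH), y = n(NaOH).
Titrant: 1x + 1y = 0.01025;  mass: 23.95x + 40.00y = 0.3511
Solving, x = 3.672 × 10^-3 mol, y = 6.579 × 10^-3 mol
mass of LiOH = 3.672 × 10^-3 × 23.95 = 0.08794 g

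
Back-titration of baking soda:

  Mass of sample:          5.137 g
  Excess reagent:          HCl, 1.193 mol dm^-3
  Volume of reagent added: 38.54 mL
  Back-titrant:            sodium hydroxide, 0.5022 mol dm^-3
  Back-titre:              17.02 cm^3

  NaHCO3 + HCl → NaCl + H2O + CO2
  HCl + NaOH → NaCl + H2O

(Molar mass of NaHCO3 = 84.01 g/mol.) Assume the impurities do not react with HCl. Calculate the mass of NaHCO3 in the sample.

n(HCl) added = 0.03854 × 1.193 = 0.04598 mol
n(NaOH) used in back-titration = 0.01702 × 0.5022 = 8.547 × 10^-3 mol
n(HCl) left over = 8.547 × 10^-3 mol (1:1 ratio)
n(HCl) consumed by analyte = 0.04598 − 8.547 × 10^-3 = 0.03743 mol
n(NaHCO3) = 0.03743 mol (1:1 ratio)
mass of NaHCO3 = 0.03743 × 84.01 = 3.145 g

3.145 g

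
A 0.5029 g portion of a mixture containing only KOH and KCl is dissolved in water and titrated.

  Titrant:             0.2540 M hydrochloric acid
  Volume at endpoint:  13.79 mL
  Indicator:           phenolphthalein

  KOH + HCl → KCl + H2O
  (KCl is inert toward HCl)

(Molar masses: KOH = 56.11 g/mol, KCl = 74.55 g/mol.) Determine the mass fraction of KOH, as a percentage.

n(HCl) = 0.01379 × 0.2540 = 3.503 × 10^-3 mol
Let x = n(KOH), y = n(KCl).
Titrant: 1x = 3.503 × 10^-3;  mass: 56.11x + 74.55y = 0.5029
Solving, x = 3.503 × 10^-3 mol, y = 4.110 × 10^-3 mol
mass of KOH = 3.503 × 10^-3 × 56.11 = 0.1965 g
% KOH = 0.1965 / 0.5029 × 100 = 39.08 %

39.08 %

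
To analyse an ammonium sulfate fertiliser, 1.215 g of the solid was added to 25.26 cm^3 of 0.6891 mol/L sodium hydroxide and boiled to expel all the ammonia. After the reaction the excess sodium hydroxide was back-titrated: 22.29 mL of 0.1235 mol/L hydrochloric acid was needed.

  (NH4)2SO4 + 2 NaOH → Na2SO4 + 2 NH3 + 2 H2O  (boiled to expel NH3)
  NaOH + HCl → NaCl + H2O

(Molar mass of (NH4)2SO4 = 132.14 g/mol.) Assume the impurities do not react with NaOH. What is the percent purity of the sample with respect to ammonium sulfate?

79.69 %

n(NaOH) added = 0.02526 × 0.6891 = 0.01741 mol
n(HCl) used in back-titration = 0.02229 × 0.1235 = 2.753 × 10^-3 mol
n(NaOH) left over = 2.753 × 10^-3 mol (1:1 ratio)
n(NaOH) consumed by analyte = 0.01741 − 2.753 × 10^-3 = 0.01465 mol
From the 1:2 ratio, n((NH4)2SO4) = 1/2 × 0.01465 = 7.327 × 10^-3 mol
mass of (NH4)2SO4 = 7.327 × 10^-3 × 132.14 = 0.9682 g
% (NH4)2SO4 = 0.9682 / 1.215 × 100 = 79.69 %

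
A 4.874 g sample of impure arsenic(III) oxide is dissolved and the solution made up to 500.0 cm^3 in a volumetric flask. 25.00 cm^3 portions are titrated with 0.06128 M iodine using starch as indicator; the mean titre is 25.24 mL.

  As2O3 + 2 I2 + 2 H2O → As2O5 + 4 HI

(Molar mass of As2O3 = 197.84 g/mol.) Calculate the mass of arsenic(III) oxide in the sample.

n(I2) per titration = 0.02524 × 0.06128 = 1.547 × 10^-3 mol
From the 1:2 ratio, n(As2O3) in each aliquot = 1/2 × 1.547 × 10^-3 = 7.734 × 10^-4 mol
n(As2O3) in the whole flask = 7.734 × 10^-4 × 500.0/25.00 = 0.01547 mol
mass of As2O3 = 0.01547 × 197.84 = 3.060 g

3.060 g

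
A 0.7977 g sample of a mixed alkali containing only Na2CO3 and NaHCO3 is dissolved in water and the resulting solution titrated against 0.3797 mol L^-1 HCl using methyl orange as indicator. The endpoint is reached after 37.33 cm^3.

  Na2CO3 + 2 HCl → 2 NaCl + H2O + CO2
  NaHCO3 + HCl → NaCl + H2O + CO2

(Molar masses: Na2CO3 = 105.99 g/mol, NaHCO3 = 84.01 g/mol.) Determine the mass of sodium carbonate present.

n(HCl) = 0.03733 × 0.3797 = 0.01417 mol
Let x = n(Na2CO3), y = n(NaHCO3).
Titrant: 2x + 1y = 0.01417;  mass: 105.99x + 84.01y = 0.7977
Solving, x = 6.337 × 10^-3 mol, y = 1.501 × 10^-3 mol
mass of Na2CO3 = 6.337 × 10^-3 × 105.99 = 0.6716 g

0.6716 g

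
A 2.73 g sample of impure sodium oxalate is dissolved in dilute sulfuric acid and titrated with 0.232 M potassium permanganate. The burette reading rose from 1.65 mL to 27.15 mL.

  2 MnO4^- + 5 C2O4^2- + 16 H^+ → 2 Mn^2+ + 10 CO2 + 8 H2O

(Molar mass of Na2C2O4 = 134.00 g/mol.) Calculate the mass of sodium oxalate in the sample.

n(KMnO4) = 0.0255 L × 0.232 mol/L = 5.92 × 10^-3 mol
From the 5:2 ratio, n(Na2C2O4) = 5/2 × 5.92 × 10^-3 = 0.0148 mol
mass of Na2C2O4 = 0.0148 × 134.00 g/mol = 1.98 g

1.98 g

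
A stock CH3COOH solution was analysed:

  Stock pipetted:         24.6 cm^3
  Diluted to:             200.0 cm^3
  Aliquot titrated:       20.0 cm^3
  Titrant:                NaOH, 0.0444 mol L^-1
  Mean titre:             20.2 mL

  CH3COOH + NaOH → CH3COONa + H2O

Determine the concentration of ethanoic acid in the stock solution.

0.365 mol/L

n(NaOH) = 0.0202 × 0.0444 = 8.97 × 10^-4 mol
n(CH3COOH) in the aliquot = 8.97 × 10^-4 mol (1:1 ratio)
[CH3COOH]_dilute = 8.97 × 10^-4 / 0.0200 = 0.0448 mol/L
Dilution factor = 200.0 / 24.6 = 8.130
[CH3COOH]_stock = 0.0448 × 8.130 = 0.365 mol/L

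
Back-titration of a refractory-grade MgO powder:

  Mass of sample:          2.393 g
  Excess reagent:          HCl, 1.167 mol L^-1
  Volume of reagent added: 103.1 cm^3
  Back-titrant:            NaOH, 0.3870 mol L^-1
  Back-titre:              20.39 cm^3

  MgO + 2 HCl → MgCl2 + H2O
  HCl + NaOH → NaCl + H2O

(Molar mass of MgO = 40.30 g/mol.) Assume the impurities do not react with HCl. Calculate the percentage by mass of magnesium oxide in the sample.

94.67 %

n(HCl) added = 0.1031 × 1.167 = 0.1203 mol
n(NaOH) used in back-titration = 0.02039 × 0.3870 = 7.891 × 10^-3 mol
n(HCl) left over = 7.891 × 10^-3 mol (1:1 ratio)
n(HCl) consumed by analyte = 0.1203 − 7.891 × 10^-3 = 0.1124 mol
From the 1:2 ratio, n(MgO) = 1/2 × 0.1124 = 0.05621 mol
mass of MgO = 0.05621 × 40.30 = 2.265 g
% MgO = 2.265 / 2.393 × 100 = 94.67 %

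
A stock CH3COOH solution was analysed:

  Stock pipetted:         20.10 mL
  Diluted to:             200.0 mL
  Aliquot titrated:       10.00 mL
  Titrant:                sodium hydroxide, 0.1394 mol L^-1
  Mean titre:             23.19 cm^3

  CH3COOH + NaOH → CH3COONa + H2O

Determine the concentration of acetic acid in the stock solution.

n(NaOH) = 0.02319 × 0.1394 = 3.233 × 10^-3 mol
n(CH3COOH) in the aliquot = 3.233 × 10^-3 mol (1:1 ratio)
[CH3COOH]_dilute = 3.233 × 10^-3 / 0.01000 = 0.3233 mol/L
Dilution factor = 200.0 / 20.10 = 9.950
[CH3COOH]_stock = 0.3233 × 9.950 = 3.217 mol/L

3.217 mol/L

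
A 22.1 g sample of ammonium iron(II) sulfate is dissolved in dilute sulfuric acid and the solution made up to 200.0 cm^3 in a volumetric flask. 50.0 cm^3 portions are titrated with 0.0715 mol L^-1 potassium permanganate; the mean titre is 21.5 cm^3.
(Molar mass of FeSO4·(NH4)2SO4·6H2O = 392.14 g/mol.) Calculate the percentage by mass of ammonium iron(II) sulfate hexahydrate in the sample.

54.6 %

MnO4^- + 5 Fe^2+ + 8 H^+ → Mn^2+ + 5 Fe^3+ + 4 H2O
n(KMnO4) per titration = 0.0215 × 0.0715 = 1.54 × 10^-3 mol
From the 5:1 ratio, n(FeSO4·(NH4)2SO4·6H2O) in each aliquot = 5/1 × 1.54 × 10^-3 = 7.69 × 10^-3 mol
n(FeSO4·(NH4)2SO4·6H2O) in the whole flask = 7.69 × 10^-3 × 200.0/50.0 = 0.0307 mol
mass of FeSO4·(NH4)2SO4·6H2O = 0.0307 × 392.14 = 12.1 g
% FeSO4·(NH4)2SO4·6H2O = 12.1 / 22.1 × 100 = 54.6 %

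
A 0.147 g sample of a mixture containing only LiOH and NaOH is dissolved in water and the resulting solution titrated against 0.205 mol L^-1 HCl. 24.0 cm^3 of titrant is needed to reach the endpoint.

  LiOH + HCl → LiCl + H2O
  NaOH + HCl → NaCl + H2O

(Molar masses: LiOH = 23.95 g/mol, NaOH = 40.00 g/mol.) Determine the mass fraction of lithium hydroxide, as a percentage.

n(HCl) = 0.0240 × 0.205 = 4.92 × 10^-3 mol
Let x = n(LiOH), y = n(NaOH).
Titrant: 1x + 1y = 4.92 × 10^-3;  mass: 23.95x + 40.00y = 0.147
Solving, x = 3.10 × 10^-3 mol, y = 1.82 × 10^-3 mol
mass of LiOH = 3.10 × 10^-3 × 23.95 = 0.0743 g
% LiOH = 0.0743 / 0.147 × 100 = 50.6 %

50.6 %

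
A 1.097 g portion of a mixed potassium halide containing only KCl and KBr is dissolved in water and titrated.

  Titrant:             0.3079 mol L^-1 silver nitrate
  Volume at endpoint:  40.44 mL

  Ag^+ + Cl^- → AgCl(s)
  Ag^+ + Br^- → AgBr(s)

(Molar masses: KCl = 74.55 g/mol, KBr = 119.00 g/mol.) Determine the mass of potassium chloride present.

n(AgNO3) = 0.04044 × 0.3079 = 0.01245 mol
Let x = n(KCl), y = n(KBr).
Titrant: 1x + 1y = 0.01245;  mass: 74.55x + 119.00y = 1.097
Solving, x = 8.655 × 10^-3 mol, y = 3.796 × 10^-3 mol
mass of KCl = 8.655 × 10^-3 × 74.55 = 0.6452 g

0.6452 g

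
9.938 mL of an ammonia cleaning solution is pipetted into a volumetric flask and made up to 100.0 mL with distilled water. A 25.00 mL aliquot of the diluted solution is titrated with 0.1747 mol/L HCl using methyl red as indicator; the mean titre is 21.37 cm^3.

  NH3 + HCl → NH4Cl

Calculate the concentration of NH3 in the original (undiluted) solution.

n(HCl) = 0.02137 × 0.1747 = 3.733 × 10^-3 mol
n(NH3) in the aliquot = 3.733 × 10^-3 mol (1:1 ratio)
[NH3]_dilute = 3.733 × 10^-3 / 0.02500 = 0.1493 mol/L
Dilution factor = 100.0 / 9.938 = 10.06
[NH3]_stock = 0.1493 × 10.06 = 1.503 mol/L

1.503 mol/L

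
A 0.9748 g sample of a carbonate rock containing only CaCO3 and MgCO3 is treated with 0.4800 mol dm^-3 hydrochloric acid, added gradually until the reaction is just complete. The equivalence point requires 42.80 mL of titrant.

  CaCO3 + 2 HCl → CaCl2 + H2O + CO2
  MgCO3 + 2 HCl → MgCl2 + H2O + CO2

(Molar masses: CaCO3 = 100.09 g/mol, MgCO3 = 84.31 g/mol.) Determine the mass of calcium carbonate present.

n(HCl) = 0.04280 × 0.4800 = 0.02054 mol
Let x = n(CaCO3), y = n(MgCO3).
Titrant: 2x + 2y = 0.02054;  mass: 100.09x + 84.31y = 0.9748
Solving, x = 6.893 × 10^-3 mol, y = 3.379 × 10^-3 mol
mass of CaCO3 = 6.893 × 10^-3 × 100.09 = 0.6899 g

0.6899 g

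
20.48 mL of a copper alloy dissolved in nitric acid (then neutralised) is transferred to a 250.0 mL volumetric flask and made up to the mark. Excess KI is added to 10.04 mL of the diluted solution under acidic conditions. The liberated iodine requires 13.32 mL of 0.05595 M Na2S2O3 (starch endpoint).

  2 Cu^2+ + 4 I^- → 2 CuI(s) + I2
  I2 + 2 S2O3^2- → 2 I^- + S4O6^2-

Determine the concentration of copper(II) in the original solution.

n(S2O3^2-) = 0.01332 × 0.05595 = 7.453 × 10^-4 mol
n(I2) = n(S2O3^2-)/2 = 3.726 × 10^-4 mol
From the 2:1 ratio, n(Cu2+) in the aliquot = 2/1 × 3.726 × 10^-4 = 7.453 × 10^-4 mol
[Cu2+]_dilute = 7.453 × 10^-4 / 0.01004 = 0.07423 mol/L
[Cu2+]_original = 0.07423 × 250.0/20.48 = 0.9061 mol/L

0.9061 M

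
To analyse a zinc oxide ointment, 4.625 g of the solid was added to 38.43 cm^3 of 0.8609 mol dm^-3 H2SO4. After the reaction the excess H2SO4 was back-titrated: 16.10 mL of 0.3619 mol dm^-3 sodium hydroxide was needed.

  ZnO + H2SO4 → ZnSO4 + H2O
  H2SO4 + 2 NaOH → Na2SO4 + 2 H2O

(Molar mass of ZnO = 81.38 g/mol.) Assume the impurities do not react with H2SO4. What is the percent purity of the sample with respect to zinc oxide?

53.09 %

n(H2SO4) added = 0.03843 × 0.8609 = 0.03308 mol
n(NaOH) used in back-titration = 0.01610 × 0.3619 = 5.827 × 10^-3 mol
From the 1:2 ratio, n(H2SO4) left over = 1/2 × 5.827 × 10^-3 = 2.913 × 10^-3 mol
n(H2SO4) consumed by analyte = 0.03308 − 2.913 × 10^-3 = 0.03017 mol
n(ZnO) = 0.03017 mol (1:1 ratio)
mass of ZnO = 0.03017 × 81.38 = 2.455 g
% ZnO = 2.455 / 4.625 × 100 = 53.09 %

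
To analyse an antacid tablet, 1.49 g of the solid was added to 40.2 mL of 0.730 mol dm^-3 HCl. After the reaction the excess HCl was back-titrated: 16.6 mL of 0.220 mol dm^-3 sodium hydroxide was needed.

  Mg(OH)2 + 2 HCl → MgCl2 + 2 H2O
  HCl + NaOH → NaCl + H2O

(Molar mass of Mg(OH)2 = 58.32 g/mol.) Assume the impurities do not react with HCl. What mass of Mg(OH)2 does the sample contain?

n(HCl) added = 0.0402 × 0.730 = 0.0293 mol
n(NaOH) used in back-titration = 0.0166 × 0.220 = 3.65 × 10^-3 mol
n(HCl) left over = 3.65 × 10^-3 mol (1:1 ratio)
n(HCl) consumed by analyte = 0.0293 − 3.65 × 10^-3 = 0.0257 mol
From the 1:2 ratio, n(Mg(OH)2) = 1/2 × 0.0257 = 0.0128 mol
mass of Mg(OH)2 = 0.0128 × 58.32 = 0.749 g

0.749 g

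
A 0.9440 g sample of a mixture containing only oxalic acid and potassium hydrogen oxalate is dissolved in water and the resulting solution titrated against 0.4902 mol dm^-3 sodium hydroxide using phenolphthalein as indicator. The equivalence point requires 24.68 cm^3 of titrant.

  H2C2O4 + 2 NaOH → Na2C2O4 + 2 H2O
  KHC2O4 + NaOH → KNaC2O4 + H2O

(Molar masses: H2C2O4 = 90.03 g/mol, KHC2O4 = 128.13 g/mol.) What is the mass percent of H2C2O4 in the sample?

n(NaOH) = 0.02468 × 0.4902 = 0.01210 mol
Let x = n(H2C2O4), y = n(KHC2O4).
Titrant: 2x + 1y = 0.01210;  mass: 90.03x + 128.13y = 0.9440
Solving, x = 3.646 × 10^-3 mol, y = 4.805 × 10^-3 mol
mass of H2C2O4 = 3.646 × 10^-3 × 90.03 = 0.3283 g
% H2C2O4 = 0.3283 / 0.9440 × 100 = 34.78 %

34.78 %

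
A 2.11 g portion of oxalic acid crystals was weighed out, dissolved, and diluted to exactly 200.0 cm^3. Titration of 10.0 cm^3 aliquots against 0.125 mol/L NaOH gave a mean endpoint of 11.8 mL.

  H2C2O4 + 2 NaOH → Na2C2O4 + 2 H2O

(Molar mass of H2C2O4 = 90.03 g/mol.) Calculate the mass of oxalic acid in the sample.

n(NaOH) per titration = 0.0118 × 0.125 = 1.48 × 10^-3 mol
From the 1:2 ratio, n(H2C2O4) in each aliquot = 1/2 × 1.48 × 10^-3 = 7.38 × 10^-4 mol
n(H2C2O4) in the whole flask = 7.38 × 10^-4 × 200.0/10.0 = 0.0148 mol
mass of H2C2O4 = 0.0148 × 90.03 = 1.33 g

1.33 g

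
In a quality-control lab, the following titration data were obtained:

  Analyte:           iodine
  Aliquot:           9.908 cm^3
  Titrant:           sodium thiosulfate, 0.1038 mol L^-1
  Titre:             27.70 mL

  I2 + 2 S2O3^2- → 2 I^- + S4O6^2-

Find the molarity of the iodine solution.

0.1451 mol/L

n(Na2S2O3) = 0.02770 L × 0.1038 mol/L = 2.875 × 10^-3 mol
From the 1:2 mole ratio, n(I2) = 1/2 × 2.875 × 10^-3 = 1.438 × 10^-3 mol
[I2] = 1.438 × 10^-3 mol / 0.009908 L = 0.1451 mol/L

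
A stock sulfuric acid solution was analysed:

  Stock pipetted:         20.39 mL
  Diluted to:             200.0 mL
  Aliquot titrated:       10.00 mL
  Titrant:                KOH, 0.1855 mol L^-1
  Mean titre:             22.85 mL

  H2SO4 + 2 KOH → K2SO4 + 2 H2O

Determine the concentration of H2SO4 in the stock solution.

n(KOH) = 0.02285 × 0.1855 = 4.239 × 10^-3 mol
From the 1:2 ratio, n(H2SO4) in the aliquot = 1/2 × 4.239 × 10^-3 = 2.119 × 10^-3 mol
[H2SO4]_dilute = 2.119 × 10^-3 / 0.01000 = 0.2119 mol/L
Dilution factor = 200.0 / 20.39 = 9.809
[H2SO4]_stock = 0.2119 × 9.809 = 2.079 mol/L

2.079 mol/L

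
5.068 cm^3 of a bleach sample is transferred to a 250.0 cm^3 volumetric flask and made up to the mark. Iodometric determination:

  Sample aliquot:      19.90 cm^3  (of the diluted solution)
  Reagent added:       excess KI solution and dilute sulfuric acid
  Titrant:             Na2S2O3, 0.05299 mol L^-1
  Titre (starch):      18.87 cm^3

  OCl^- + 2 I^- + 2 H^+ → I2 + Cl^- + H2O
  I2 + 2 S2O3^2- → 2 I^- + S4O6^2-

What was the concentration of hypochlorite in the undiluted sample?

n(S2O3^2-) = 0.01887 × 0.05299 = 9.999 × 10^-4 mol
n(I2) = n(S2O3^2-)/2 = 5.000 × 10^-4 mol
n(OCl^-) in the aliquot = 5.000 × 10^-4 mol (1:1 ratio)
[OCl^-]_dilute = 5.000 × 10^-4 / 0.01990 = 0.02512 mol/L
[OCl^-]_original = 0.02512 × 250.0/5.068 = 1.239 mol/L

1.239 mol/L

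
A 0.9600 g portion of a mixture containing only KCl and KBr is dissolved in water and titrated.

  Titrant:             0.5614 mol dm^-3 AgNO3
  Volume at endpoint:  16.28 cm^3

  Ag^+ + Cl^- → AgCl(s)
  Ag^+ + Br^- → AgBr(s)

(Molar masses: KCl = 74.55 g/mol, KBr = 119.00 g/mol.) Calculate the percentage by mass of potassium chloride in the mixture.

22.29 %

n(AgNO3) = 0.01628 × 0.5614 = 9.140 × 10^-3 mol
Let x = n(KCl), y = n(KBr).
Titrant: 1x + 1y = 9.140 × 10^-3;  mass: 74.55x + 119.00y = 0.9600
Solving, x = 2.871 × 10^-3 mol, y = 6.269 × 10^-3 mol
mass of KCl = 2.871 × 10^-3 × 74.55 = 0.2140 g
% KCl = 0.2140 / 0.9600 × 100 = 22.29 %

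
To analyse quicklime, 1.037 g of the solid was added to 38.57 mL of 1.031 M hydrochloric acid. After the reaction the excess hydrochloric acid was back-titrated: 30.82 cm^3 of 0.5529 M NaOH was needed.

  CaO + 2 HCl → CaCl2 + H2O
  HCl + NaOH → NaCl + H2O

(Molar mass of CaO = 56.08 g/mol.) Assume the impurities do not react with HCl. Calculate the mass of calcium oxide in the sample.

n(HCl) added = 0.03857 × 1.031 = 0.03977 mol
n(NaOH) used in back-titration = 0.03082 × 0.5529 = 0.01704 mol
n(HCl) left over = 0.01704 mol (1:1 ratio)
n(HCl) consumed by analyte = 0.03977 − 0.01704 = 0.02273 mol
From the 1:2 ratio, n(CaO) = 1/2 × 0.02273 = 0.01136 mol
mass of CaO = 0.01136 × 56.08 = 0.6372 g

0.6372 g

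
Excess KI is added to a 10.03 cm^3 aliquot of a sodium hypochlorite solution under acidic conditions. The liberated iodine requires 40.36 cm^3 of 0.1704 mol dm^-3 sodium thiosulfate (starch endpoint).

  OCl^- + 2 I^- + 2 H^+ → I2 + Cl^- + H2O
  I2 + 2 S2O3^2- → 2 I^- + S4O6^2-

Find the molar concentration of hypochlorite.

0.3428 mol/L

n(S2O3^2-) = 0.04036 × 0.1704 = 6.877 × 10^-3 mol
n(I2) = n(S2O3^2-)/2 = 3.439 × 10^-3 mol
n(OCl^-) in the aliquot = 3.439 × 10^-3 mol (1:1 ratio)
[OCl^-] = 3.439 × 10^-3 / 0.01003 = 0.3428 mol/L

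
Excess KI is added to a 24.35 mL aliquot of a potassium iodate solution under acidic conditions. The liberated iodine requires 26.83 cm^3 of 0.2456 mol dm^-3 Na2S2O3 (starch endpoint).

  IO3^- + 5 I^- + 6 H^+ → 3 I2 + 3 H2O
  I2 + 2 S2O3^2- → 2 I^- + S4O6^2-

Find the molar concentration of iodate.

0.04510 mol/L

n(S2O3^2-) = 0.02683 × 0.2456 = 6.589 × 10^-3 mol
n(I2) = n(S2O3^2-)/2 = 3.295 × 10^-3 mol
From the 1:3 ratio, n(IO3^-) in the aliquot = 1/3 × 3.295 × 10^-3 = 1.098 × 10^-3 mol
[IO3^-] = 1.098 × 10^-3 / 0.02435 = 0.04510 mol/L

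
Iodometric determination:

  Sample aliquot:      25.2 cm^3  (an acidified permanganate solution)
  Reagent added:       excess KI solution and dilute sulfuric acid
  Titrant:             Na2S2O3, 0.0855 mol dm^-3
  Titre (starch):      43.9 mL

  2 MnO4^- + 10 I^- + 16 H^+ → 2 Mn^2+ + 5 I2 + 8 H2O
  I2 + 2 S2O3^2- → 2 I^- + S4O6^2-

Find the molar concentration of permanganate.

0.0298 mol/L

n(S2O3^2-) = 0.0439 × 0.0855 = 3.75 × 10^-3 mol
n(I2) = n(S2O3^2-)/2 = 1.88 × 10^-3 mol
From the 2:5 ratio, n(MnO4^-) in the aliquot = 2/5 × 1.88 × 10^-3 = 7.51 × 10^-4 mol
[MnO4^-] = 7.51 × 10^-4 / 0.0252 = 0.0298 mol/L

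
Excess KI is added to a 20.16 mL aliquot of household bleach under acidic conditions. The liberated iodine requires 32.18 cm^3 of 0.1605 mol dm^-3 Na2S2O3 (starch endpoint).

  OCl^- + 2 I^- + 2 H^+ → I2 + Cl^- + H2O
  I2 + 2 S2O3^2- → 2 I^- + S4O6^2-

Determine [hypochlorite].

0.1281 mol/L

n(S2O3^2-) = 0.03218 × 0.1605 = 5.165 × 10^-3 mol
n(I2) = n(S2O3^2-)/2 = 2.582 × 10^-3 mol
n(OCl^-) in the aliquot = 2.582 × 10^-3 mol (1:1 ratio)
[OCl^-] = 2.582 × 10^-3 / 0.02016 = 0.1281 mol/L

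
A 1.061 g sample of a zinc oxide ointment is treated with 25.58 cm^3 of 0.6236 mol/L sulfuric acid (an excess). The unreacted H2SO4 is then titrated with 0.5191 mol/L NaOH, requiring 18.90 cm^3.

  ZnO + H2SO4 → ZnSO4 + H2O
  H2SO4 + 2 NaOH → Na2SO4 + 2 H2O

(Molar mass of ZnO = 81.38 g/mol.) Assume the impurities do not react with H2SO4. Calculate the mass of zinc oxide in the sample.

0.8989 g

n(H2SO4) added = 0.02558 × 0.6236 = 0.01595 mol
n(NaOH) used in back-titration = 0.01890 × 0.5191 = 9.811 × 10^-3 mol
From the 1:2 ratio, n(H2SO4) left over = 1/2 × 9.811 × 10^-3 = 4.905 × 10^-3 mol
n(H2SO4) consumed by analyte = 0.01595 − 4.905 × 10^-3 = 0.01105 mol
n(ZnO) = 0.01105 mol (1:1 ratio)
mass of ZnO = 0.01105 × 81.38 = 0.8989 g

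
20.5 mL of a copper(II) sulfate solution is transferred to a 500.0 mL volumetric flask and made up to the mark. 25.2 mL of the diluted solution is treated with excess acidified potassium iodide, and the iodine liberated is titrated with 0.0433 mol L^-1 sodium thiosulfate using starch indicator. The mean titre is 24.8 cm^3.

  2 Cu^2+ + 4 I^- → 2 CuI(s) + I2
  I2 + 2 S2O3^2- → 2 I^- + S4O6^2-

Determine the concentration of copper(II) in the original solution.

n(S2O3^2-) = 0.0248 × 0.0433 = 1.07 × 10^-3 mol
n(I2) = n(S2O3^2-)/2 = 5.37 × 10^-4 mol
From the 2:1 ratio, n(Cu2+) in the aliquot = 2/1 × 5.37 × 10^-4 = 1.07 × 10^-3 mol
[Cu2+]_dilute = 1.07 × 10^-3 / 0.0252 = 0.0426 mol/L
[Cu2+]_original = 0.0426 × 500.0/20.5 = 1.04 mol/L

1.04 mol/L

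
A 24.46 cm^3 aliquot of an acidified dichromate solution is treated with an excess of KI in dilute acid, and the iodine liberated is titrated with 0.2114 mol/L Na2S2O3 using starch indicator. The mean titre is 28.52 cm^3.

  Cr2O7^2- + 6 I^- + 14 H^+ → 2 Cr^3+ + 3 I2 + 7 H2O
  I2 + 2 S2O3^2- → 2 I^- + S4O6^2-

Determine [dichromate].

0.04108 mol/L

n(S2O3^2-) = 0.02852 × 0.2114 = 6.029 × 10^-3 mol
n(I2) = n(S2O3^2-)/2 = 3.015 × 10^-3 mol
From the 1:3 ratio, n(Cr2O7^2-) in the aliquot = 1/3 × 3.015 × 10^-3 = 1.005 × 10^-3 mol
[Cr2O7^2-] = 1.005 × 10^-3 / 0.02446 = 0.04108 mol/L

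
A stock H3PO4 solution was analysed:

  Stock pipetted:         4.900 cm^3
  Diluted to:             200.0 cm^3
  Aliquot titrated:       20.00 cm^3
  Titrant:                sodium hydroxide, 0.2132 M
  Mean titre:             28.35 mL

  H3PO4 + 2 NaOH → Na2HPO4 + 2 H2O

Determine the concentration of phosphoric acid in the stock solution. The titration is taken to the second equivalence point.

6.168 M

n(NaOH) = 0.02835 × 0.2132 = 6.044 × 10^-3 mol
From the 1:2 ratio, n(H3PO4) in the aliquot = 1/2 × 6.044 × 10^-3 = 3.022 × 10^-3 mol
[H3PO4]_dilute = 3.022 × 10^-3 / 0.02000 = 0.1511 mol/L
Dilution factor = 200.0 / 4.900 = 40.82
[H3PO4]_stock = 0.1511 × 40.82 = 6.168 mol/L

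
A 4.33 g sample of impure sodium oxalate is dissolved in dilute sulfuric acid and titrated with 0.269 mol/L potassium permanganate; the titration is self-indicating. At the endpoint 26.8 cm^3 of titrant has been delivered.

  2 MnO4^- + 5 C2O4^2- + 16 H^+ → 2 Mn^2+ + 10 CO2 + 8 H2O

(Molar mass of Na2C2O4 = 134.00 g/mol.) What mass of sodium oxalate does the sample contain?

n(KMnO4) = 0.0268 L × 0.269 mol/L = 7.21 × 10^-3 mol
From the 5:2 ratio, n(Na2C2O4) = 5/2 × 7.21 × 10^-3 = 0.0180 mol
mass of Na2C2O4 = 0.0180 × 134.00 g/mol = 2.42 g

2.42 g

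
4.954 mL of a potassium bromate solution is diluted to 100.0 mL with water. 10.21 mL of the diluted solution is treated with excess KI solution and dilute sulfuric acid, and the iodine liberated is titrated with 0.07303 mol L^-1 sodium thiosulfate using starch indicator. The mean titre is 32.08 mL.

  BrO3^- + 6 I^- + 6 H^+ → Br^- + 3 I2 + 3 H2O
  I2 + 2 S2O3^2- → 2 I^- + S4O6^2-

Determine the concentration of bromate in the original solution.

n(S2O3^2-) = 0.03208 × 0.07303 = 2.343 × 10^-3 mol
n(I2) = n(S2O3^2-)/2 = 1.171 × 10^-3 mol
From the 1:3 ratio, n(BrO3^-) in the aliquot = 1/3 × 1.171 × 10^-3 = 3.905 × 10^-4 mol
[BrO3^-]_dilute = 3.905 × 10^-4 / 0.01021 = 0.03824 mol/L
[BrO3^-]_original = 0.03824 × 100.0/4.954 = 0.7720 mol/L

0.7720 mol/L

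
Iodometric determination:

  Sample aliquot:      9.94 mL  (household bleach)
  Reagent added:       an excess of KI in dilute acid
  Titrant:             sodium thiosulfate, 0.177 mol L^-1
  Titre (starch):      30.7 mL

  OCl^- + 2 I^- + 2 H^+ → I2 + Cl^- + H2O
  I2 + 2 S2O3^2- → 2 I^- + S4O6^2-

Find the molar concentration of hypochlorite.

0.273 mol/L

n(S2O3^2-) = 0.0307 × 0.177 = 5.43 × 10^-3 mol
n(I2) = n(S2O3^2-)/2 = 2.72 × 10^-3 mol
n(OCl^-) in the aliquot = 2.72 × 10^-3 mol (1:1 ratio)
[OCl^-] = 2.72 × 10^-3 / 0.00994 = 0.273 mol/L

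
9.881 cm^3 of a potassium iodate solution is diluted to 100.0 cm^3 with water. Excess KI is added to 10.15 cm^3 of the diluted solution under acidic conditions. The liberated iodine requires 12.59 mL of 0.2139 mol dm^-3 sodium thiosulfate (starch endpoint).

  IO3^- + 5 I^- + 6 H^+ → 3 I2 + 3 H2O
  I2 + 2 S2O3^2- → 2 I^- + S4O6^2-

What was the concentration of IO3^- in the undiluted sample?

n(S2O3^2-) = 0.01259 × 0.2139 = 2.693 × 10^-3 mol
n(I2) = n(S2O3^2-)/2 = 1.347 × 10^-3 mol
From the 1:3 ratio, n(IO3^-) in the aliquot = 1/3 × 1.347 × 10^-3 = 4.488 × 10^-4 mol
[IO3^-]_dilute = 4.488 × 10^-4 / 0.01015 = 0.04422 mol/L
[IO3^-]_original = 0.04422 × 100.0/9.881 = 0.4475 mol/L

0.4475 mol/L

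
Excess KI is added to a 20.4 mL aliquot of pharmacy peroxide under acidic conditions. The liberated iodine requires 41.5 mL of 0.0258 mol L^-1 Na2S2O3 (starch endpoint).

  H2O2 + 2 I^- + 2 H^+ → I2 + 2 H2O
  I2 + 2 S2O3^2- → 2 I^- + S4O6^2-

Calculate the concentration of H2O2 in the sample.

0.0262 mol/L

n(S2O3^2-) = 0.0415 × 0.0258 = 1.07 × 10^-3 mol
n(I2) = n(S2O3^2-)/2 = 5.35 × 10^-4 mol
n(H2O2) in the aliquot = 5.35 × 10^-4 mol (1:1 ratio)
[H2O2] = 5.35 × 10^-4 / 0.0204 = 0.0262 mol/L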